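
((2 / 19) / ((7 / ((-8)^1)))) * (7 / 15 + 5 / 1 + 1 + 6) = -2992 / 1995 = -1.50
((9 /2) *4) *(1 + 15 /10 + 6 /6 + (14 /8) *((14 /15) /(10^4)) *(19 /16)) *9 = 453625137 /800000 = 567.03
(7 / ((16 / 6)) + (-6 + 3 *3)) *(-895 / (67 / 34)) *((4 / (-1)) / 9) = 76075 / 67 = 1135.45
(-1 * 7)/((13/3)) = -21/13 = -1.62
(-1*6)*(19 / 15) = -38 / 5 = -7.60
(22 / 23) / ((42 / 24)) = 88 / 161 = 0.55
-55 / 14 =-3.93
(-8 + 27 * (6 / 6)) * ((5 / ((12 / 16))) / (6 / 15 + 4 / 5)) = 950 / 9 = 105.56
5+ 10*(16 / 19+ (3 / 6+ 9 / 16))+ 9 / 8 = 1913 / 76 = 25.17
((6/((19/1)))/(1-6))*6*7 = -252/95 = -2.65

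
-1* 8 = -8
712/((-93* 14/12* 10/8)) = -5696/1085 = -5.25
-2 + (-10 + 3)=-9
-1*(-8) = 8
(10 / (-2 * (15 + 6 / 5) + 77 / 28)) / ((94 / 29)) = -0.10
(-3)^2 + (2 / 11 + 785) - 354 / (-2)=10683 / 11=971.18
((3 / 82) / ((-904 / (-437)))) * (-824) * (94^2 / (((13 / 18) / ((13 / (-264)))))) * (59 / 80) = 52796957769 / 8154080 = 6474.91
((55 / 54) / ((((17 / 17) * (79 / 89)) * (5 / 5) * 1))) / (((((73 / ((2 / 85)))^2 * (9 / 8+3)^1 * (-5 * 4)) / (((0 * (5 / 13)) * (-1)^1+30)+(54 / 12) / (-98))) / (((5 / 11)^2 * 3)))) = -174173 / 6492240717039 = -0.00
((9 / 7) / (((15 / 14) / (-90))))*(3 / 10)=-162 / 5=-32.40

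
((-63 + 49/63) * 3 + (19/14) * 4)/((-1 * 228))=1903/2394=0.79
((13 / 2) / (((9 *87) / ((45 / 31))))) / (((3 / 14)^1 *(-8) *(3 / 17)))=-7735 / 194184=-0.04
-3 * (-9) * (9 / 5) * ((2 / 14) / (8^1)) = 0.87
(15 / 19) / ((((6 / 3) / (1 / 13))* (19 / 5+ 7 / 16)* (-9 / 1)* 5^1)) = -40 / 251199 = -0.00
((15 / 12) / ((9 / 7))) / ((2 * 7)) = 5 / 72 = 0.07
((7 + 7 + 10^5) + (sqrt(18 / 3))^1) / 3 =sqrt(6) / 3 + 33338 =33338.82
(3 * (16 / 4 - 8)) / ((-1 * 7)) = 12 / 7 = 1.71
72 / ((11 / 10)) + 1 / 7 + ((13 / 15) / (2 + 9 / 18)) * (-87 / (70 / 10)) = 117981 / 1925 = 61.29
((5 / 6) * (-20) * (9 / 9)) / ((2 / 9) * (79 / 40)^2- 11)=120000 / 72959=1.64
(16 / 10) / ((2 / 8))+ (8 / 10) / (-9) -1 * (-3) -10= -31 / 45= -0.69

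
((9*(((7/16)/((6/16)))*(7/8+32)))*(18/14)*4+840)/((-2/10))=-52305/4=-13076.25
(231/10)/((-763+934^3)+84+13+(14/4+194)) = 231/8147800355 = 0.00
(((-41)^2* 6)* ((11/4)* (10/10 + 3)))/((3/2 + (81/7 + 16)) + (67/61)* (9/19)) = 1800209796/480155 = 3749.23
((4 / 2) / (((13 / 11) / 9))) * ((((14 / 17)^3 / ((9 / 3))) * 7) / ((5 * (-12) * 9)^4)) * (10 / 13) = 26411 / 147084622659000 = 0.00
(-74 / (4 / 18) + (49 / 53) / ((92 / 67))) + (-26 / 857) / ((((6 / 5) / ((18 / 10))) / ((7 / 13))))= -1388806621 / 4178732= -332.35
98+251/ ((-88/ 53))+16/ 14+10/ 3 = -89987/ 1848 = -48.69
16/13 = 1.23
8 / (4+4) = 1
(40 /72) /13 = 5 /117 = 0.04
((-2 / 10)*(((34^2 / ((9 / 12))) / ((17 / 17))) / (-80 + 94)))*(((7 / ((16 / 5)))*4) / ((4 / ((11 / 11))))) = -289 / 6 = -48.17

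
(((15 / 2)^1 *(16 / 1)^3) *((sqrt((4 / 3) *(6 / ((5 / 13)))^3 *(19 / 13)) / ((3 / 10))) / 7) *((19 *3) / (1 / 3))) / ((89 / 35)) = 546324480 *sqrt(190) / 89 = 84613070.41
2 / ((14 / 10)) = 10 / 7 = 1.43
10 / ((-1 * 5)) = -2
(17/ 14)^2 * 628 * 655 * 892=26509628980/ 49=541012836.33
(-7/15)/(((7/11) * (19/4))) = -44/285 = -0.15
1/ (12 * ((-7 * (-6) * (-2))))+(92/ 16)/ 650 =2573/ 327600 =0.01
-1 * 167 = -167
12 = 12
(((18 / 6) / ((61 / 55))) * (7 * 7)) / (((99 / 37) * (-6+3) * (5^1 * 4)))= -1813 / 2196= -0.83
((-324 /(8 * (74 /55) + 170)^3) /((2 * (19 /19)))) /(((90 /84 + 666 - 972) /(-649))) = -755841625 /12947991958478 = -0.00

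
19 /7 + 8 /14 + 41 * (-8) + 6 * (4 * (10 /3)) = -1713 /7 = -244.71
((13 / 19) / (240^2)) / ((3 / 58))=0.00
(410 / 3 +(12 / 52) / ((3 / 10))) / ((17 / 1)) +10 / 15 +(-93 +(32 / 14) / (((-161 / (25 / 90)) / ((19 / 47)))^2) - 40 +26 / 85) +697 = 20558462774069464 / 35875073940615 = 573.06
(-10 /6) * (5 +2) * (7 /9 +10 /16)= -3535 /216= -16.37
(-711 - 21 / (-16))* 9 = -6387.19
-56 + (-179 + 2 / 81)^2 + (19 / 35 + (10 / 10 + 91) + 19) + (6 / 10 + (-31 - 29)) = 1470963916 / 45927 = 32028.30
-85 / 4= -21.25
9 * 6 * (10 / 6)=90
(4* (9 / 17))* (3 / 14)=54 / 119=0.45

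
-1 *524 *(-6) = 3144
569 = 569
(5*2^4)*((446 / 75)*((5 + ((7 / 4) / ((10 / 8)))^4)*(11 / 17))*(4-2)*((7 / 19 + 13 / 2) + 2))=48726705984 / 1009375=48274.14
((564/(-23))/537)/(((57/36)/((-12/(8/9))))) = 30456/78223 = 0.39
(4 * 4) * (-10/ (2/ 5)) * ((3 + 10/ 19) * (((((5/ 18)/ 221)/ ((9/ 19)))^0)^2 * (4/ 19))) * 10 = -1072000/ 361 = -2969.53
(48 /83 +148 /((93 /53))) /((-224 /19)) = -3113701 /432264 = -7.20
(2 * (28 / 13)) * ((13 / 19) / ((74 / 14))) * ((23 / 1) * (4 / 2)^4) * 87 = 17852.45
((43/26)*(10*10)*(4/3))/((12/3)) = 2150/39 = 55.13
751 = 751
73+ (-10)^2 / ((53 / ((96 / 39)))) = 53497 / 689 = 77.64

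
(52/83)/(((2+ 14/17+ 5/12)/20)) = 3.87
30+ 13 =43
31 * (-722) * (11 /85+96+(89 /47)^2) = -2231825.54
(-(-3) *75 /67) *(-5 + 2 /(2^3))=-15.95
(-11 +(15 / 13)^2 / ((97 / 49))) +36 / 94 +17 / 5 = -25211653 / 3852355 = -6.54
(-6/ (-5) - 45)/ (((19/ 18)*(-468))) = 219/ 2470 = 0.09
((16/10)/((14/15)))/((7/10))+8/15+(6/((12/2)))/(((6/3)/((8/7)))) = 2612/735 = 3.55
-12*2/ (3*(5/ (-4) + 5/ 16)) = 128/ 15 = 8.53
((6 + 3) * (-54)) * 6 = -2916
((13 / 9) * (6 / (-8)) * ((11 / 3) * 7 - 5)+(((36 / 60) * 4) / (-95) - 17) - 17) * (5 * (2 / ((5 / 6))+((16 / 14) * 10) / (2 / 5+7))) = -1231898914 / 1107225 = -1112.60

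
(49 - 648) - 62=-661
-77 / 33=-2.33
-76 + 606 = 530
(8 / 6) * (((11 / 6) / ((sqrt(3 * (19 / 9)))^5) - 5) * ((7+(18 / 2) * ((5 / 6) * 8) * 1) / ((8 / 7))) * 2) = -2345 / 3+5159 * sqrt(57) / 13718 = -778.83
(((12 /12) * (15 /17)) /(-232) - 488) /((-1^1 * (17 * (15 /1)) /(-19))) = -36569053 /1005720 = -36.36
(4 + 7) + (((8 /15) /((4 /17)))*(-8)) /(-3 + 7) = 97 /15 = 6.47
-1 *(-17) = 17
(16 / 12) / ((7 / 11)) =44 / 21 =2.10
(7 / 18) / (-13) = -7 / 234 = -0.03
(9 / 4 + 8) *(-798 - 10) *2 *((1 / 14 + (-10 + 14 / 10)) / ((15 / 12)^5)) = 5063018496 / 109375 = 46290.45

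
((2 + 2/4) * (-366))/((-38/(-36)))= -16470/19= -866.84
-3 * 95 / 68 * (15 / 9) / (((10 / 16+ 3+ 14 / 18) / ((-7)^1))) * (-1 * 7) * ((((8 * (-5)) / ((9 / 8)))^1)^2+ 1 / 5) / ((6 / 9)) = -2383737055 / 16167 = -147444.61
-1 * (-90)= 90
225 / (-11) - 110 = -1435 / 11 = -130.45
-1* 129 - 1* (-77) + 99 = 47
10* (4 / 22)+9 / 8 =259 / 88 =2.94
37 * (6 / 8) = 27.75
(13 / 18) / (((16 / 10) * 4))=65 / 576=0.11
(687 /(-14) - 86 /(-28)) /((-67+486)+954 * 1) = -46 /1373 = -0.03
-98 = -98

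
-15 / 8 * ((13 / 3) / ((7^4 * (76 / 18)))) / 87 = -195 / 21167216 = -0.00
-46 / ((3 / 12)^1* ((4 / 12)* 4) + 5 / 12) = -184 / 3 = -61.33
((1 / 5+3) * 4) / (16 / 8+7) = 64 / 45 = 1.42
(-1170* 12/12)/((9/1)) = -130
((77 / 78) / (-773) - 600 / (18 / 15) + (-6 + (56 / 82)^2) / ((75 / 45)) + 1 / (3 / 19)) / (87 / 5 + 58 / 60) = -13255747181 / 489878701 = -27.06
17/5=3.40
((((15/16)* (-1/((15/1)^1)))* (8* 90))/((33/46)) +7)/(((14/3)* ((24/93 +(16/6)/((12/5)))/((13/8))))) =-6670053/470624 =-14.17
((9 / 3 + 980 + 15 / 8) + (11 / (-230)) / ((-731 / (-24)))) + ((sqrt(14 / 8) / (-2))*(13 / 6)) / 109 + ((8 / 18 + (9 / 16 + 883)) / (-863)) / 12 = 123456093079927 / 125363108160 - 13*sqrt(7) / 2616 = 984.77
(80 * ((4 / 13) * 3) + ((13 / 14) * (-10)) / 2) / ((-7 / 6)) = -37785 / 637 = -59.32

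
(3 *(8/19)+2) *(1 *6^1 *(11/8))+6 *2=1479/38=38.92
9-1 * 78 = -69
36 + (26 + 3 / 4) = 251 / 4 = 62.75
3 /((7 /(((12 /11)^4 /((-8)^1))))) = -0.08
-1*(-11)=11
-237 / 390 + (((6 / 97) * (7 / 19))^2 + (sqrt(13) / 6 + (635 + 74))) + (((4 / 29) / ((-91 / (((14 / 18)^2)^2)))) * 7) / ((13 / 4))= sqrt(13) / 6 + 773711110329679523 / 1092208144501890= 708.99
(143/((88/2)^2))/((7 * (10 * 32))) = 13/394240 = 0.00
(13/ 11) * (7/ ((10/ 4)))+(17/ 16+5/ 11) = 4247/ 880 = 4.83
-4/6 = -2/3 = -0.67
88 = 88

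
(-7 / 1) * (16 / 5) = -112 / 5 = -22.40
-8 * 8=-64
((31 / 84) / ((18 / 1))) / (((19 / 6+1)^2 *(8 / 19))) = 589 / 210000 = 0.00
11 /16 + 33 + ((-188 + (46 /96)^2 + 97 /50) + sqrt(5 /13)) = -8763431 /57600 + sqrt(65) /13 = -151.52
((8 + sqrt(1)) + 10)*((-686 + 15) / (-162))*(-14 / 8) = -89243 / 648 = -137.72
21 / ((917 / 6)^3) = 648 / 110156459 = 0.00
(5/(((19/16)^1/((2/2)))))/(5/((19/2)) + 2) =1.67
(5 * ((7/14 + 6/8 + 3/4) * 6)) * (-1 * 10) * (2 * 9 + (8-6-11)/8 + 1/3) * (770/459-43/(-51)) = -11946025/459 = -26026.20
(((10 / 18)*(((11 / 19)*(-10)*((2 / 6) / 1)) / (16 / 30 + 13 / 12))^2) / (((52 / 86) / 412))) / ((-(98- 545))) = 214363600000 / 177641346051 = 1.21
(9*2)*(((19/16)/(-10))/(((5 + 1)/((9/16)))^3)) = -4617/2621440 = -0.00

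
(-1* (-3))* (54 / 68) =81 / 34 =2.38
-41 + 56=15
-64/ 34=-32/ 17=-1.88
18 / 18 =1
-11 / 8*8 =-11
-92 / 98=-46 / 49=-0.94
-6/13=-0.46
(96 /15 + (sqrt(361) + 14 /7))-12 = 77 /5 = 15.40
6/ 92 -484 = -22261/ 46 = -483.93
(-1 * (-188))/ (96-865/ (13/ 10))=-1222/ 3701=-0.33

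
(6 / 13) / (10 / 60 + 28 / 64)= 288 / 377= 0.76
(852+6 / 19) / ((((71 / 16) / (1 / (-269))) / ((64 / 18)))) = -2763776 / 1088643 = -2.54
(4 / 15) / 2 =2 / 15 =0.13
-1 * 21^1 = -21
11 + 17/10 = 127/10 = 12.70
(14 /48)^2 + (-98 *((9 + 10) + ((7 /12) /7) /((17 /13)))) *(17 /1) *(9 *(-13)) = 2140381201 /576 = 3715939.59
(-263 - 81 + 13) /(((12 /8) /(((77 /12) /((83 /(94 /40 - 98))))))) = 48756631 /29880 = 1631.75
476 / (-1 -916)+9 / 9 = 63 / 131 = 0.48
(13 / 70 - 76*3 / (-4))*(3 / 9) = 4003 / 210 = 19.06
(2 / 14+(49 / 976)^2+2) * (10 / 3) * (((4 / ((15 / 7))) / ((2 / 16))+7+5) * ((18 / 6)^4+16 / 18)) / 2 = 1064854558339 / 135027648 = 7886.20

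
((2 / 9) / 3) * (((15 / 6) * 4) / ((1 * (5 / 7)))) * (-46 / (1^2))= -1288 / 27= -47.70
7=7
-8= -8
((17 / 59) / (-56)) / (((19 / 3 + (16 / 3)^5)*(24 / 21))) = -4131 / 3965234240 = -0.00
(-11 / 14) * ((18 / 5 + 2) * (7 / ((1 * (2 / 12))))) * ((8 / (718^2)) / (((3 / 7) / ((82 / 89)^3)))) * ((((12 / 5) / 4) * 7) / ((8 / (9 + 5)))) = -87373081488 / 2271427742225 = -0.04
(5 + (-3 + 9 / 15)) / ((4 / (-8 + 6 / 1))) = -13 / 10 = -1.30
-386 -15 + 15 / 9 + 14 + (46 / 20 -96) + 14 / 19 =-272629 / 570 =-478.30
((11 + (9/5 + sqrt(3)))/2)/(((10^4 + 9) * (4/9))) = 9 * sqrt(3)/80072 + 72/50045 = 0.00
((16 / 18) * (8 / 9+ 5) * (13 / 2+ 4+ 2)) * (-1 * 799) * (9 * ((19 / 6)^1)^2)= -382181675 / 81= -4718292.28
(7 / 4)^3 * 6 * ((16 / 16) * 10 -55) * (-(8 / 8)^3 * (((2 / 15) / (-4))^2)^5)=343 / 139968000000000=0.00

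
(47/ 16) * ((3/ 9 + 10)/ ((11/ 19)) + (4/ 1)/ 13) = 366083/ 6864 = 53.33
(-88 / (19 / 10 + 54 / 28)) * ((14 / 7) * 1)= -3080 / 67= -45.97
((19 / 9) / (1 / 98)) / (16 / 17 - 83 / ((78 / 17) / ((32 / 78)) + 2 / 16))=-12170963 / 376398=-32.34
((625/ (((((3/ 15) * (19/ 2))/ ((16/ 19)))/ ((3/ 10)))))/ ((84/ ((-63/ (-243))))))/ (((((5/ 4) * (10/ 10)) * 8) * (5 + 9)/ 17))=0.03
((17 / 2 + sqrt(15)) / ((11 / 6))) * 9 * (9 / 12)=81 * sqrt(15) / 22 + 1377 / 44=45.56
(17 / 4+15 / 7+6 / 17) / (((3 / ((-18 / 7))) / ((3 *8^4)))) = -59185152 / 833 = -71050.60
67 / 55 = 1.22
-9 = -9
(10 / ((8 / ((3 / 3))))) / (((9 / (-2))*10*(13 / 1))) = -1 / 468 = -0.00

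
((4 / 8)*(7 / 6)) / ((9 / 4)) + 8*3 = 655 / 27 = 24.26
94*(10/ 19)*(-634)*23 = -13707080/ 19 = -721425.26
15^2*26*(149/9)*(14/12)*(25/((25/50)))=16948750/3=5649583.33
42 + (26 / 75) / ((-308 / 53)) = 484411 / 11550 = 41.94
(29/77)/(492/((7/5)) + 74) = 29/32758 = 0.00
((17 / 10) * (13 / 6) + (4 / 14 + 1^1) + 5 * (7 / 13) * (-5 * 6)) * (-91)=413869 / 60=6897.82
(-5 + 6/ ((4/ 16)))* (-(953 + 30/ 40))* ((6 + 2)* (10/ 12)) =-362425/ 3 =-120808.33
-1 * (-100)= 100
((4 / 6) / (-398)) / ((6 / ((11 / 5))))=-11 / 17910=-0.00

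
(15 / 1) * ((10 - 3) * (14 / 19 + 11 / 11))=3465 / 19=182.37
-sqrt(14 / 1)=-sqrt(14)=-3.74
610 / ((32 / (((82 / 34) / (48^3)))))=12505 / 30081024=0.00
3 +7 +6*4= 34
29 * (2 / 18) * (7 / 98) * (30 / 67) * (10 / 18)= 725 / 12663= 0.06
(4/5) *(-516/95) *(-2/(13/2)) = 8256/6175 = 1.34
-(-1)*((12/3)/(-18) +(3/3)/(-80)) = -169/720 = -0.23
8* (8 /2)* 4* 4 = 512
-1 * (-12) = 12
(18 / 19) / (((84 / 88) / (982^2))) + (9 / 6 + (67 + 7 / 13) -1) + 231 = 957372.48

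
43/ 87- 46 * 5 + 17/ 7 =-138290/ 609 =-227.08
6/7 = 0.86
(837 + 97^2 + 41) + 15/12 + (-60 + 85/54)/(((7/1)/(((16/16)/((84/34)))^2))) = 6859210999/666792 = 10286.88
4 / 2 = 2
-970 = -970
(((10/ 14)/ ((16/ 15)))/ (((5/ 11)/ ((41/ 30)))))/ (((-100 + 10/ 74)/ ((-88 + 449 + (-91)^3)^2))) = -473347867475835/ 41384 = -11437943830.37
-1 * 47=-47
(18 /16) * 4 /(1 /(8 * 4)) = 144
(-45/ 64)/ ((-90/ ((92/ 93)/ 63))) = 0.00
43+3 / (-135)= 1934 / 45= 42.98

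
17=17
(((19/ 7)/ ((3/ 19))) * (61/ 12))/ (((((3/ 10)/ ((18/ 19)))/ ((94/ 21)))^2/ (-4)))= -215598400/ 3087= -69840.75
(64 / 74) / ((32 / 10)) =10 / 37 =0.27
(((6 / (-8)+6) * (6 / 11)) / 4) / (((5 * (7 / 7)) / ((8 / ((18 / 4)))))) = 14 / 55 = 0.25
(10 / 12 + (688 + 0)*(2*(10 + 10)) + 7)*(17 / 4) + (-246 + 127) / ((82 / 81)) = 115005731 / 984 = 116875.74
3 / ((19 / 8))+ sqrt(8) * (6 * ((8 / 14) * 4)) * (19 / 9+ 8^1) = 24 / 19+ 832 * sqrt(2) / 3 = 393.47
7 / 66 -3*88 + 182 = -5405 / 66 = -81.89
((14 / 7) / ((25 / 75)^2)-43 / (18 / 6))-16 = -37 / 3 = -12.33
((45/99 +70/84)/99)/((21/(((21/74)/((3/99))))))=85/14652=0.01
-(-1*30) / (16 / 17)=31.88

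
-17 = -17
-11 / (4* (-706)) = 11 / 2824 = 0.00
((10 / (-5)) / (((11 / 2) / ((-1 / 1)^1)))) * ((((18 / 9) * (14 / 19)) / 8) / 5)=14 / 1045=0.01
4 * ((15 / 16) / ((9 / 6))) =5 / 2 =2.50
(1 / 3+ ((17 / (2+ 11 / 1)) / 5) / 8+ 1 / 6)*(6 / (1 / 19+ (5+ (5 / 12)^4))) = 81850176 / 130164515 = 0.63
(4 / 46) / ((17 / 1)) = 2 / 391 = 0.01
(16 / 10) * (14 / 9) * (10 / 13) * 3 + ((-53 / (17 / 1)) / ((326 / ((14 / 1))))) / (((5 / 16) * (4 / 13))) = 2351132 / 540345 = 4.35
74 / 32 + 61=1013 / 16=63.31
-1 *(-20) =20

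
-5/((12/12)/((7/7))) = -5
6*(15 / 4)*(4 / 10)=9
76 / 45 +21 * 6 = 5746 / 45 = 127.69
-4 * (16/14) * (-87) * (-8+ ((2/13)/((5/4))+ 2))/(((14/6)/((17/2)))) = -27118944/3185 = -8514.58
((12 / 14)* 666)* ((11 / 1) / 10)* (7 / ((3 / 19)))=139194 / 5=27838.80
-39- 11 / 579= -22592 / 579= -39.02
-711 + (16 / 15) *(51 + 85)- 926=-22379 / 15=-1491.93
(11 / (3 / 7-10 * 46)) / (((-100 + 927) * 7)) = -11 / 2660459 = -0.00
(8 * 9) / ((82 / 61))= 2196 / 41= 53.56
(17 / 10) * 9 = 153 / 10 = 15.30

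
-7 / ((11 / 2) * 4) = -7 / 22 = -0.32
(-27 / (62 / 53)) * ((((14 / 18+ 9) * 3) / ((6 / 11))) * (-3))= 115434 / 31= 3723.68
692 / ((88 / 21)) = 3633 / 22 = 165.14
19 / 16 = 1.19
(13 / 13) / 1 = 1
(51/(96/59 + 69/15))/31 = 15045/56947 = 0.26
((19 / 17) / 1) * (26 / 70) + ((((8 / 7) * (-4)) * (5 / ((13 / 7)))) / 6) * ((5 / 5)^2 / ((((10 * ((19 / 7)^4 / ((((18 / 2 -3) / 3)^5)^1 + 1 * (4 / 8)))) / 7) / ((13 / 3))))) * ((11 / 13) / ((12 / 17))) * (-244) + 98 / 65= 29711022494591 / 27216889245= 1091.64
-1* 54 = -54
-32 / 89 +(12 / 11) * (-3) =-3556 / 979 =-3.63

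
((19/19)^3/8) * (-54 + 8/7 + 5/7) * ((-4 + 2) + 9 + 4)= -4015/56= -71.70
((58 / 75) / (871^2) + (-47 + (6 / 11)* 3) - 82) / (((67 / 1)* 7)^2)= -79714202437 / 137668932225825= -0.00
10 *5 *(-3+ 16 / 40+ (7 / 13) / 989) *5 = -8355300 / 12857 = -649.86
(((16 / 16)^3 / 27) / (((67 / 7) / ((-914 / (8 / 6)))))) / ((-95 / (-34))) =-54383 / 57285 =-0.95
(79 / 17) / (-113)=-79 / 1921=-0.04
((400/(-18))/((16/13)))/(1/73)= -23725/18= -1318.06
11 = 11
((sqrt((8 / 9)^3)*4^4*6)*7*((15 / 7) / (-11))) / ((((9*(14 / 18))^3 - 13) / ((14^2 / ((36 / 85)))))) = -17059840*sqrt(2) / 9801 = -2461.61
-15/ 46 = -0.33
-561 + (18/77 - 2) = -43333/77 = -562.77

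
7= 7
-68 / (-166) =34 / 83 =0.41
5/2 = 2.50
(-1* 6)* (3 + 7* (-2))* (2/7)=18.86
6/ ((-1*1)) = -6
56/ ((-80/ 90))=-63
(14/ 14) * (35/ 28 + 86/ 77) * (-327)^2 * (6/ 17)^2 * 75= 52617087675/ 22253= 2364494.12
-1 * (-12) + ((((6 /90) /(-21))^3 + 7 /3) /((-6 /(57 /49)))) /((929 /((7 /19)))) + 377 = 79066919078438 /203256955125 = 389.00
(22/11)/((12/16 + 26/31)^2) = 30752/38809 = 0.79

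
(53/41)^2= 2809/1681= 1.67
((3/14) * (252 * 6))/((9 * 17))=36/17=2.12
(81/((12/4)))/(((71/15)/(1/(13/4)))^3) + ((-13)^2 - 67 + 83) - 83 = 80211539634/786330467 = 102.01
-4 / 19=-0.21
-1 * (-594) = 594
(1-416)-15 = -430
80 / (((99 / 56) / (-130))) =-5882.83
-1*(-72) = 72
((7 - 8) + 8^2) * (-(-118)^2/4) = -219303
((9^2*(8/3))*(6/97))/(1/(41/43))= 53136/4171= 12.74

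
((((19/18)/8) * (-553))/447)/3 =-10507/193104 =-0.05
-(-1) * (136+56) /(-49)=-192 /49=-3.92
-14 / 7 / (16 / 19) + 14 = 93 / 8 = 11.62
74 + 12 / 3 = 78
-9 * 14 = -126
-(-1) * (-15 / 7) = -15 / 7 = -2.14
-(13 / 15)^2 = -169 / 225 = -0.75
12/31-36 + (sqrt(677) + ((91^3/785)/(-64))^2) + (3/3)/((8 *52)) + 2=sqrt(677) + 194662869503723/1017195212800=217.39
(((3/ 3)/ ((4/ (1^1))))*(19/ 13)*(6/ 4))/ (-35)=-57/ 3640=-0.02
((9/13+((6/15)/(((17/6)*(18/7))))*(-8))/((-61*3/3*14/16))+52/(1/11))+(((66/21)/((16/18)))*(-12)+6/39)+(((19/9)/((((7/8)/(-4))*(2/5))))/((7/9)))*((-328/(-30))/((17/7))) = 390.07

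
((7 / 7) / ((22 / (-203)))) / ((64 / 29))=-5887 / 1408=-4.18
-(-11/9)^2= -121/81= -1.49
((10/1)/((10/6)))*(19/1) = 114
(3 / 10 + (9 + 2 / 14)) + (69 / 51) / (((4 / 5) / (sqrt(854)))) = 661 / 70 + 115 * sqrt(854) / 68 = 58.86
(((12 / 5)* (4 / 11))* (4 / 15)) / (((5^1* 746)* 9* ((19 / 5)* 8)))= 4 / 17540325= 0.00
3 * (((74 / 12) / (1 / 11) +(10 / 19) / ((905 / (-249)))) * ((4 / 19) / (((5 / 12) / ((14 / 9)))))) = 31285744 / 196023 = 159.60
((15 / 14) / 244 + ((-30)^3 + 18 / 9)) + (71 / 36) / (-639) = -7470238247 / 276696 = -26998.00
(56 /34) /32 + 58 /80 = 66 /85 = 0.78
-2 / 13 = -0.15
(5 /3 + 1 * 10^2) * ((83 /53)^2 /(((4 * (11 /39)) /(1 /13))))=2101145 /123596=17.00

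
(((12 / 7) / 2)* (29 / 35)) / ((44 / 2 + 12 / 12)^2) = 174 / 129605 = 0.00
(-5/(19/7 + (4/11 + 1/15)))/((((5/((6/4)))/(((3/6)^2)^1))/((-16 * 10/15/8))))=1155/7264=0.16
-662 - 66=-728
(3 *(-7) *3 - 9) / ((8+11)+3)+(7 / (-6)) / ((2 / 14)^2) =-3989 / 66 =-60.44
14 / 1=14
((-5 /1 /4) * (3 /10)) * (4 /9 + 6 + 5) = -103 /24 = -4.29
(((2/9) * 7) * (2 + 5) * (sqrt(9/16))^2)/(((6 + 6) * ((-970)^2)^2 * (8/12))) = 49/56658739840000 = 0.00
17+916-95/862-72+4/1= 745535/862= 864.89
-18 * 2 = -36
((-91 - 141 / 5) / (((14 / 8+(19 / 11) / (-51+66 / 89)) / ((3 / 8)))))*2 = -87974964 / 1688285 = -52.11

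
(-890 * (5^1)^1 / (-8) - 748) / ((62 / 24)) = -2301 / 31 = -74.23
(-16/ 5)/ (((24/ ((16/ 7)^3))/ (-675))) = 368640/ 343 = 1074.75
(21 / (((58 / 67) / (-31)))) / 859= -43617 / 49822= -0.88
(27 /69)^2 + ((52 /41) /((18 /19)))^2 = 140124085 /72029169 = 1.95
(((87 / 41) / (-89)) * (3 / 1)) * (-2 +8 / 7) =1566 / 25543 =0.06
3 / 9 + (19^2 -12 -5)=1033 / 3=344.33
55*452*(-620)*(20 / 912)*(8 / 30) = -15413200 / 171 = -90135.67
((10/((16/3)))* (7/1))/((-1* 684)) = -35/1824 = -0.02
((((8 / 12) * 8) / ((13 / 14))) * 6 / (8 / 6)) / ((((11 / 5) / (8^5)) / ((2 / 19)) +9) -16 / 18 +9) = 990904320 / 656039813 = 1.51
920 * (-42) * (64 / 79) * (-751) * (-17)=-31572280320 / 79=-399649117.97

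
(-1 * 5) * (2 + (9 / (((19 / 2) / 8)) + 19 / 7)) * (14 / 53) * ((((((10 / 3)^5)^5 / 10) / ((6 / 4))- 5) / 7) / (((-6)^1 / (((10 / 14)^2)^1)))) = 136249999999134176952225434375 / 877962998970664929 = 155188772372.95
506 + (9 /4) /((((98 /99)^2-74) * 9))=1448506279 /2862680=506.00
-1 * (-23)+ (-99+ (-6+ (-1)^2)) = -81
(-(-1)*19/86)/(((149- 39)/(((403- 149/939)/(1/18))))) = 980058/67295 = 14.56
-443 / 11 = -40.27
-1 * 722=-722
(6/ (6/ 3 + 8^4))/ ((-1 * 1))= -1/ 683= -0.00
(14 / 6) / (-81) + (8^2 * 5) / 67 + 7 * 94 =10790189 / 16281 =662.75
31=31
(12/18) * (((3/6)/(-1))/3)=-1/9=-0.11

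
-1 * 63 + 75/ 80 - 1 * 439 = -8017/ 16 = -501.06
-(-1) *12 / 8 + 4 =11 / 2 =5.50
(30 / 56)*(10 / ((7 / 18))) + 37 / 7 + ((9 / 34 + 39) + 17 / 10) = 250008 / 4165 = 60.03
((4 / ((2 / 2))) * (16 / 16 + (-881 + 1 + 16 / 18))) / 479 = -31612 / 4311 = -7.33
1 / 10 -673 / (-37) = 6767 / 370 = 18.29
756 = 756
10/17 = 0.59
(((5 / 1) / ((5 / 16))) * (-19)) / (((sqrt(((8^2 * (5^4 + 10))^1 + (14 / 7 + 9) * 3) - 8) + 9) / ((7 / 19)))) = 42 / 1691 - 14 * sqrt(40665) / 5073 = -0.53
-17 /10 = -1.70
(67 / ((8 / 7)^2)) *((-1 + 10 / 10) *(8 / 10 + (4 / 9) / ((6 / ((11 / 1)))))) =0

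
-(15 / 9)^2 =-25 / 9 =-2.78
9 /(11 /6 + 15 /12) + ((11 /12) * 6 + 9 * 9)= 6617 /74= 89.42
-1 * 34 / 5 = -34 / 5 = -6.80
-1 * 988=-988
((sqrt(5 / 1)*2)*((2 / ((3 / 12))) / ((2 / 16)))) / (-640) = -sqrt(5) / 5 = -0.45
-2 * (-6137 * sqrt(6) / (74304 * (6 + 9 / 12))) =6137 * sqrt(6) / 250776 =0.06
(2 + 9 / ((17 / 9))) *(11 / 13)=1265 / 221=5.72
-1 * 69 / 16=-69 / 16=-4.31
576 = 576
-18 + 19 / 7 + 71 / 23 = -1964 / 161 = -12.20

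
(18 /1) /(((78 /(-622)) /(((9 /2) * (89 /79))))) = -747333 /1027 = -727.69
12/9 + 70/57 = 146/57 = 2.56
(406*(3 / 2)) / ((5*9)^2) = 203 / 675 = 0.30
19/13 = 1.46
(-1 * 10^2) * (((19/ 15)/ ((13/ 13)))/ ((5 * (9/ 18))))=-152/ 3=-50.67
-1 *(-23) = 23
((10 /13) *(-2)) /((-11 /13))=20 /11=1.82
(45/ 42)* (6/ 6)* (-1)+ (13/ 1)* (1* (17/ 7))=61/ 2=30.50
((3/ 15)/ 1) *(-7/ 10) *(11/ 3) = -77/ 150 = -0.51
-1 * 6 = -6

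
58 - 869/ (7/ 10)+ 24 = -8116/ 7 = -1159.43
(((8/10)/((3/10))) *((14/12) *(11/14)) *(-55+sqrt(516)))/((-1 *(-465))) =-242/837+44 *sqrt(129)/4185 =-0.17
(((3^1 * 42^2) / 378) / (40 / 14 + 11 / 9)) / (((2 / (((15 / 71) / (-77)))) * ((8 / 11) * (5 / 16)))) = -378 / 18247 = -0.02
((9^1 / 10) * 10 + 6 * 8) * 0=0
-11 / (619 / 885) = -9735 / 619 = -15.73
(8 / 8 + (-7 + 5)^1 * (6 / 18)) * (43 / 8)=43 / 24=1.79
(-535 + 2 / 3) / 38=-1603 / 114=-14.06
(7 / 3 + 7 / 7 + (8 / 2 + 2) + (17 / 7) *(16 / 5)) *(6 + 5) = 19756 / 105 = 188.15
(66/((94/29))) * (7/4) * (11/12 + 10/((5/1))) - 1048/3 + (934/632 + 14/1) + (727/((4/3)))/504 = -570997199/2495136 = -228.84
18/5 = 3.60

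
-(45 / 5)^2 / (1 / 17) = -1377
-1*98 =-98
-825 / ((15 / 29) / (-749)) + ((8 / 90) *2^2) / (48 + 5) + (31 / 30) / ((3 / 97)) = 5698663753 / 4770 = 1194688.42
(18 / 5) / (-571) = -0.01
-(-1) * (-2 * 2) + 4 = 0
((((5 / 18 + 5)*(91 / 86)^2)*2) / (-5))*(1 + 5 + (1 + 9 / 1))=-629356 / 16641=-37.82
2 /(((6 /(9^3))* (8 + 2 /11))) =29.70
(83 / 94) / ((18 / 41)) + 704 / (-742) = 666929 / 627732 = 1.06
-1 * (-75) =75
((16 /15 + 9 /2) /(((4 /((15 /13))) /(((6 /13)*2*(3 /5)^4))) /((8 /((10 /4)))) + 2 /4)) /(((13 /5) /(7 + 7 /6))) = 2651292 /1448941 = 1.83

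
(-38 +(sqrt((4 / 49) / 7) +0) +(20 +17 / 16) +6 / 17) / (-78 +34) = 4511 / 11968 - sqrt(7) / 1078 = 0.37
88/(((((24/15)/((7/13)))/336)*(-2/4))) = -258720/13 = -19901.54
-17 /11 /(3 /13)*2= -442 /33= -13.39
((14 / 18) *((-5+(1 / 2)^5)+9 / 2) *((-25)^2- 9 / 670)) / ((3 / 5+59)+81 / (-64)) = -14655935 / 3752067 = -3.91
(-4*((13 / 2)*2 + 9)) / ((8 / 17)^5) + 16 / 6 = -46822513 / 12288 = -3810.43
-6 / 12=-1 / 2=-0.50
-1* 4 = -4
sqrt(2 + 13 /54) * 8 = 11.98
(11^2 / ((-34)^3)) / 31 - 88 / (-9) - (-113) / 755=82190405573 / 8279191080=9.93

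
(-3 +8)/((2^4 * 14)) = 5/224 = 0.02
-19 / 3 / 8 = -19 / 24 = -0.79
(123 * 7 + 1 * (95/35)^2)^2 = 1810502500/2401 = 754061.85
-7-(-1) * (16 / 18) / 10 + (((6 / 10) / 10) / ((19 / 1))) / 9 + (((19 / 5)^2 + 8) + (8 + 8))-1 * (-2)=11467 / 342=33.53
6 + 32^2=1030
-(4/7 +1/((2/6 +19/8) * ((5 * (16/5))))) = -541/910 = -0.59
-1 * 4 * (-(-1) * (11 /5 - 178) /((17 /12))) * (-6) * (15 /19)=-759456 /323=-2351.26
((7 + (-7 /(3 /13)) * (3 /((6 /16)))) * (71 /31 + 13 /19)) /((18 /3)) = -206444 /1767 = -116.83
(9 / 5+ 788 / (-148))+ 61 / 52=-22619 / 9620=-2.35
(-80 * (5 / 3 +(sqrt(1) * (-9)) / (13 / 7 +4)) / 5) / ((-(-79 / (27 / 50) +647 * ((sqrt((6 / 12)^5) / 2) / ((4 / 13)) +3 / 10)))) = -152257167360 / 49365302690417 +418585190400 * sqrt(2) / 49365302690417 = 0.01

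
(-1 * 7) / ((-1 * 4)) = 7 / 4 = 1.75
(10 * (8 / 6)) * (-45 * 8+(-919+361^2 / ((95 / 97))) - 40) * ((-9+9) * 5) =0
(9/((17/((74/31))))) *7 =4662/527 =8.85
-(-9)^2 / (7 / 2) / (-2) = 81 / 7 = 11.57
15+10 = 25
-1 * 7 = -7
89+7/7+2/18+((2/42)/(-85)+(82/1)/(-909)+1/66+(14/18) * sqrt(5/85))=7 * sqrt(17)/153+1071315229/11898810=90.22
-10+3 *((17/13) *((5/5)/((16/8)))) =-209/26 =-8.04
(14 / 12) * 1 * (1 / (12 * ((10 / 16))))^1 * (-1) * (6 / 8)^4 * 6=-189 / 640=-0.30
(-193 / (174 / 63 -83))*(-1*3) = -7.22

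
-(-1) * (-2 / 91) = -2 / 91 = -0.02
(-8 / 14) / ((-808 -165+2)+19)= 1 / 1666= 0.00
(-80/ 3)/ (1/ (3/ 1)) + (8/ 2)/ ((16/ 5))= -315/ 4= -78.75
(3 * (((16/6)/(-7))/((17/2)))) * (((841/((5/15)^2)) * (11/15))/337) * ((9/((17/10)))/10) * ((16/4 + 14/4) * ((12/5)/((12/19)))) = -33.41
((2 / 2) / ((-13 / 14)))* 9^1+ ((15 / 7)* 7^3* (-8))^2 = 449467074 / 13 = 34574390.31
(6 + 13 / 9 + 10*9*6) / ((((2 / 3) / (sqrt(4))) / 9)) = 14781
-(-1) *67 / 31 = 67 / 31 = 2.16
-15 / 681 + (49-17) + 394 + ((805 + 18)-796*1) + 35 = 487.98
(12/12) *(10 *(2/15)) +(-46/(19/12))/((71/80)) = -127084/4047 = -31.40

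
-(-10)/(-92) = -5/46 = -0.11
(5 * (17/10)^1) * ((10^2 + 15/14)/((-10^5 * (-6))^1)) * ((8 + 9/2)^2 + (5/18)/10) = 13533343/60480000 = 0.22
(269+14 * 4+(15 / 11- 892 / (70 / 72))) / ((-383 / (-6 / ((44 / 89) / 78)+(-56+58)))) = -2364804562 / 1622005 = -1457.95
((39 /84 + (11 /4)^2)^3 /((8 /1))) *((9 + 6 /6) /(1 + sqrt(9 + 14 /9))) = -32695771455 /483295232 + 10898590485 *sqrt(95) /483295232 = 152.14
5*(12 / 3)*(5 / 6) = 50 / 3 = 16.67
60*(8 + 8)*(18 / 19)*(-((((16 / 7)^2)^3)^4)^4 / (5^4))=-136173333414739320157636362586096329310355578918728583684429302005073214442294359873047704176882268454627706334500356096 / 3199450941423906801101015598339448115695900706954804384513953107894738532543816802375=-42561469423292908620426190000000000.00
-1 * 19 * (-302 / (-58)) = -2869 / 29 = -98.93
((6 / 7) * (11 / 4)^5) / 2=483153 / 7168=67.40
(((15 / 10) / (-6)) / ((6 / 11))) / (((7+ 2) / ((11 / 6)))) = -121 / 1296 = -0.09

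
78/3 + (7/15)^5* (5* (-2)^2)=4015978/151875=26.44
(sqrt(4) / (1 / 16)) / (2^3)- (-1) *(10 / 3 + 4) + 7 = 55 / 3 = 18.33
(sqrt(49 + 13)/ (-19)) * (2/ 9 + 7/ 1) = -65 * sqrt(62)/ 171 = -2.99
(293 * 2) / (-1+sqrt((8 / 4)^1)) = 586+586 * sqrt(2) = 1414.73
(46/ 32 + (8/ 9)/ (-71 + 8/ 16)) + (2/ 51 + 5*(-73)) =-125480957/ 345168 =-363.54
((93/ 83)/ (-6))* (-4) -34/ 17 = -104/ 83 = -1.25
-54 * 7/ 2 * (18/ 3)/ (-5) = 226.80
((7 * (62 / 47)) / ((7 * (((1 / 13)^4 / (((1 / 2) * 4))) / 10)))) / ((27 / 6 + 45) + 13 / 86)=304574504 / 20069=15176.37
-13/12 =-1.08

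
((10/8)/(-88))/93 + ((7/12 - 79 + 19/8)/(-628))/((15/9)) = 186305/2569776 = 0.07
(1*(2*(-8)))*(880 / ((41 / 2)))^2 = -49561600 / 1681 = -29483.40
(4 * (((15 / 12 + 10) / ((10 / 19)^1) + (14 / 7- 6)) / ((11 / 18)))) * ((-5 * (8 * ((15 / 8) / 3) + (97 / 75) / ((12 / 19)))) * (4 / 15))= -881677 / 825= -1068.70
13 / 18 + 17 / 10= 109 / 45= 2.42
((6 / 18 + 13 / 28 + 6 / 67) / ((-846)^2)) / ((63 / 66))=54923 / 42294521304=0.00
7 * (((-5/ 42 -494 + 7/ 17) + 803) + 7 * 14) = 290807/ 102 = 2851.05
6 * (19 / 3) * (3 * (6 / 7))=684 / 7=97.71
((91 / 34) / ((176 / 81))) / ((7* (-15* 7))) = -351 / 209440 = -0.00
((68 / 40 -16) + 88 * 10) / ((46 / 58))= 251053 / 230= 1091.53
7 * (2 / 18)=0.78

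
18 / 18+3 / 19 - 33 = -31.84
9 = 9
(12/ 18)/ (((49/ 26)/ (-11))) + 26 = 3250/ 147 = 22.11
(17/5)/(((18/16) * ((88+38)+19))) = 136/6525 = 0.02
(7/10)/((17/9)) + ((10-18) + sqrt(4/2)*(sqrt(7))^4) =-1297/170 + 49*sqrt(2) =61.67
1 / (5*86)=1 / 430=0.00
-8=-8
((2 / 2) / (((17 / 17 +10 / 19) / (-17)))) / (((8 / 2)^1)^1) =-323 / 116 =-2.78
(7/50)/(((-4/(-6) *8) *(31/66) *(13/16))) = 693/10075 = 0.07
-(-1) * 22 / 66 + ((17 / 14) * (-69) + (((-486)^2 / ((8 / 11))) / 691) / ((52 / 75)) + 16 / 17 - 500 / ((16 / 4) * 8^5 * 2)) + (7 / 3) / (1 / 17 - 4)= 8375284183275883 / 14081351811072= 594.78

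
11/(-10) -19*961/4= -91317/20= -4565.85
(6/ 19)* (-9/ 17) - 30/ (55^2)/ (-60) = -326377/ 1954150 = -0.17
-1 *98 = -98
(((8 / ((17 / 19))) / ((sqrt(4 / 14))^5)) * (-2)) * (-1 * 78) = 31966.08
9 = 9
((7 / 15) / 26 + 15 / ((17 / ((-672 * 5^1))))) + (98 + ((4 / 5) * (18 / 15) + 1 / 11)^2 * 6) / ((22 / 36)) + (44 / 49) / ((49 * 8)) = -3699211197081716 / 1324231033125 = -2793.48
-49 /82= -0.60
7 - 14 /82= 6.83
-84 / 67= -1.25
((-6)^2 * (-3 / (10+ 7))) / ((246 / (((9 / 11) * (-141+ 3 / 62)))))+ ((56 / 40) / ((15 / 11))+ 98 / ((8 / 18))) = 8003947883 / 35651550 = 224.50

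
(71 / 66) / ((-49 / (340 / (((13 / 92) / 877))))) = -973855880 / 21021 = -46327.76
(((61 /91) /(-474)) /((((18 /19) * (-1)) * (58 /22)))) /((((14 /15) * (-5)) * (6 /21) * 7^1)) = -12749 /210148848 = -0.00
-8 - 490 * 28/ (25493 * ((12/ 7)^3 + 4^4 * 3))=-6760108181/ 844939992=-8.00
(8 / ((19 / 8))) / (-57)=-64 / 1083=-0.06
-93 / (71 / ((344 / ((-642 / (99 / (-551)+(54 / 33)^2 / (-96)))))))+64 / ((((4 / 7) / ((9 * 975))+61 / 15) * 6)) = 56986631559027 / 23004198242366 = 2.48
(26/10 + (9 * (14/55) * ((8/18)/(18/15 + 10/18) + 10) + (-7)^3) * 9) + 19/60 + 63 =-29299361/10428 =-2809.68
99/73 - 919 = -66988/73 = -917.64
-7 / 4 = -1.75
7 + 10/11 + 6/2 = 120/11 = 10.91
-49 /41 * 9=-441 /41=-10.76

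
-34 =-34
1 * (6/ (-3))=-2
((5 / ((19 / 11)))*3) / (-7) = -165 / 133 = -1.24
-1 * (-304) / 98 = 152 / 49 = 3.10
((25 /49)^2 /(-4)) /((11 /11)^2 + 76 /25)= -15625 /970004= -0.02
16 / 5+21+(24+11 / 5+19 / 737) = 185819 / 3685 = 50.43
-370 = -370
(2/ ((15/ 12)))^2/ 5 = 64/ 125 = 0.51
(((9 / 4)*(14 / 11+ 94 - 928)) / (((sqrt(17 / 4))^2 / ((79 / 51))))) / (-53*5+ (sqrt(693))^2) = -542730 / 340153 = -1.60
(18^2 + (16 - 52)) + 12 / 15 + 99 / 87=42041 / 145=289.94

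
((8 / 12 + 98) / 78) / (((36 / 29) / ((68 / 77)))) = 0.90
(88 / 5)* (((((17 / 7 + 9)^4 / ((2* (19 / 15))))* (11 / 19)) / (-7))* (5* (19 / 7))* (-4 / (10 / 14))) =237895680000 / 319333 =744976.81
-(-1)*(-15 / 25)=-3 / 5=-0.60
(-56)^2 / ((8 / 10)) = 3920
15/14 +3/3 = 29/14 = 2.07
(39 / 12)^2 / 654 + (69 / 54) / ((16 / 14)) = 35605 / 31392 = 1.13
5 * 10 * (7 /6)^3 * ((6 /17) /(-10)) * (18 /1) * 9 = -15435 /34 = -453.97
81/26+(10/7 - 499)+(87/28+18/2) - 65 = -199235/364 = -547.35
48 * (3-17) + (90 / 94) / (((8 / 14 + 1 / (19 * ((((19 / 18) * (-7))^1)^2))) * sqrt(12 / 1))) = -672 + 5041365 * sqrt(3) / 18083344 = -671.52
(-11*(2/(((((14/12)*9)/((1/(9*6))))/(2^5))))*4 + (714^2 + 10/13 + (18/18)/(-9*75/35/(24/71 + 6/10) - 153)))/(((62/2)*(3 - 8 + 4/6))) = -56305007227589/14836722264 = -3794.98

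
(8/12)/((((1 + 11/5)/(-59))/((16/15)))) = -118/9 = -13.11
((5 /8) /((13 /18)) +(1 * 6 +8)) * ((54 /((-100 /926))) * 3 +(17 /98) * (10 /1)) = -54571481 /2450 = -22274.07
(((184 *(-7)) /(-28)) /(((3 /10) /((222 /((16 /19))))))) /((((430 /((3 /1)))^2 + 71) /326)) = 118599615 /185539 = 639.22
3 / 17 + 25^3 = 265628 / 17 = 15625.18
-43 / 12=-3.58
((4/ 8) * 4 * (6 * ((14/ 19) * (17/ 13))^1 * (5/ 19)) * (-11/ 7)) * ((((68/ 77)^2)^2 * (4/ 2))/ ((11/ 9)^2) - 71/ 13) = 22.22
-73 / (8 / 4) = -73 / 2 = -36.50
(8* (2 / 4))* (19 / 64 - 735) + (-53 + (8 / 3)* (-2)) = -143863 / 48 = -2997.15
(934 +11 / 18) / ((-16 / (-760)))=1598185 / 36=44394.03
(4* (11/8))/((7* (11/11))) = 0.79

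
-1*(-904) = 904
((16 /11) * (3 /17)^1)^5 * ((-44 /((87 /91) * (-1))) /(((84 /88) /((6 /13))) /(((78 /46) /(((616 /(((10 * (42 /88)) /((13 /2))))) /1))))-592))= 695614832640 /5849508505589419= 0.00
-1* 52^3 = -140608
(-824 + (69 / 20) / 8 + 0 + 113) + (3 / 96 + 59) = -651.54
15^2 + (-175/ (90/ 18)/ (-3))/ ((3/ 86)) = 5035/ 9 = 559.44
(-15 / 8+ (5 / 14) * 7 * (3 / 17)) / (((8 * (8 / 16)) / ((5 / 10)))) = -195 / 1088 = -0.18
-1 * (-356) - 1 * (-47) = 403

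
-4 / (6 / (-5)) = 3.33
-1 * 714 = -714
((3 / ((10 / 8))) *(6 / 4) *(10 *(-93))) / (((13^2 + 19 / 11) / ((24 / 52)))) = -36828 / 4069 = -9.05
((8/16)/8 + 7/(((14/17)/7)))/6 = 953/96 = 9.93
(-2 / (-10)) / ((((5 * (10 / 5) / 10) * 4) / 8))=2 / 5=0.40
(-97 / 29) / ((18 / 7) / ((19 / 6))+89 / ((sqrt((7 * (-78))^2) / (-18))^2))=-3.68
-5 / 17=-0.29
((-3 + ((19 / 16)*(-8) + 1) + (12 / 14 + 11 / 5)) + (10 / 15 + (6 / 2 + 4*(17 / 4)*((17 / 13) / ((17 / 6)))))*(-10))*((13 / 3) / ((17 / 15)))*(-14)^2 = -4722886 / 51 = -92605.61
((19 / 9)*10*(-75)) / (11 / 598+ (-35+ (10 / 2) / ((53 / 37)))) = 150546500 / 2994231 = 50.28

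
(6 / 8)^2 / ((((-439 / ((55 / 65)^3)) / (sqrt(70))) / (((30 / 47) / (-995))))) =35937 * sqrt(70) / 72166475992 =0.00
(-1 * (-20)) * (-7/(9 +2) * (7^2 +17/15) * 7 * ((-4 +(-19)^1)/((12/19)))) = 16102576/99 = 162652.28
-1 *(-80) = 80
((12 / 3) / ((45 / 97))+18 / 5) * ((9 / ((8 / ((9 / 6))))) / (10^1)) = 33 / 16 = 2.06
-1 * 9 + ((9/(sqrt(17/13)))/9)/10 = -9 + sqrt(221)/170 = -8.91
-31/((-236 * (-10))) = -31/2360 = -0.01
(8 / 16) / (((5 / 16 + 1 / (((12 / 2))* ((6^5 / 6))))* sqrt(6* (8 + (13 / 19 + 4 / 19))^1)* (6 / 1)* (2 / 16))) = 0.29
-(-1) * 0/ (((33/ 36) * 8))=0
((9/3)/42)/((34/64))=16/119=0.13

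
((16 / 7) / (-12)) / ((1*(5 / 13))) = -52 / 105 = -0.50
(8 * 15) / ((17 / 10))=1200 / 17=70.59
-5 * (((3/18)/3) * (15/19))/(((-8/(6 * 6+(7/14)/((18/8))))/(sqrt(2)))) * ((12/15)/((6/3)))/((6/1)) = 815 * sqrt(2)/12312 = 0.09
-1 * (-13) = 13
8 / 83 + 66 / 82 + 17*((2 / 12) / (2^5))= 646715 / 653376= 0.99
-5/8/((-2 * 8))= 5/128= 0.04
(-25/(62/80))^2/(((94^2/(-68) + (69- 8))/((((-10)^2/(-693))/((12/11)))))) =106250000/53217297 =2.00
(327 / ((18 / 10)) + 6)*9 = 1689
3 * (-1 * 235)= -705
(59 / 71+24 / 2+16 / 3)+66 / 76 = 154051 / 8094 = 19.03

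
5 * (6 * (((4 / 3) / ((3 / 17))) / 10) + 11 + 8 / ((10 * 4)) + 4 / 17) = 4072 / 51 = 79.84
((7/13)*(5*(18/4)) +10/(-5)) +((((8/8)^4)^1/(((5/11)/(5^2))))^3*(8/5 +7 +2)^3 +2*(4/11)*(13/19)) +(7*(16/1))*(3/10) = 5383880349057/27170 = 198155331.21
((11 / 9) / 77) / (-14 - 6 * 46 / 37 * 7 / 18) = -37 / 39396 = -0.00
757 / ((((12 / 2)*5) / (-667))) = -504919 / 30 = -16830.63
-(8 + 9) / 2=-8.50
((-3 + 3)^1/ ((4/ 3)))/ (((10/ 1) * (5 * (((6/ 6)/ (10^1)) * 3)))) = 0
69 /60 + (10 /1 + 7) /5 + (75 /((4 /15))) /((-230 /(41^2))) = -1886939 /920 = -2051.02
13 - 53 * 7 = -358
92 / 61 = 1.51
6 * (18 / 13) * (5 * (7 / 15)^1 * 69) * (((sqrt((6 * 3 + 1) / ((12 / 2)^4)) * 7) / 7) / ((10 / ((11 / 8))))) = 5313 * sqrt(19) / 1040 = 22.27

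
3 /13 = 0.23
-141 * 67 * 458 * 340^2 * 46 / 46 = -500169525600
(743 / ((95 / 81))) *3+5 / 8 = 1444867 / 760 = 1901.14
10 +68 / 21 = 278 / 21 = 13.24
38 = 38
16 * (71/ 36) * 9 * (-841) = -238844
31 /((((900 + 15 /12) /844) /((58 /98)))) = 17.18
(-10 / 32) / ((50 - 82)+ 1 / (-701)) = 3505 / 358928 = 0.01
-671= -671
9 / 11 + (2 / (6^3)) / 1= 983 / 1188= 0.83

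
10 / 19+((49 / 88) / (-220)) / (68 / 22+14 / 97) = 60664893 / 115434880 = 0.53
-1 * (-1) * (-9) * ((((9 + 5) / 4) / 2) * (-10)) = 315 / 2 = 157.50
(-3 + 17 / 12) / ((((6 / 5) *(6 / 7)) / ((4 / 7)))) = -95 / 108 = -0.88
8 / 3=2.67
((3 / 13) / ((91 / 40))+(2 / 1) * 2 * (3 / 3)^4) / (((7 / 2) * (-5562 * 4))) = -1213 / 23029461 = -0.00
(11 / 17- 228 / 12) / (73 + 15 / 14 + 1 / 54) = -58968 / 238051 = -0.25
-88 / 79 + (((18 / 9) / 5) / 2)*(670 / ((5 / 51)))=539446 / 395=1365.69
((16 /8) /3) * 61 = 122 /3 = 40.67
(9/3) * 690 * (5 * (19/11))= 196650/11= 17877.27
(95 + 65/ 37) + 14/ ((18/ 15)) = 12035/ 111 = 108.42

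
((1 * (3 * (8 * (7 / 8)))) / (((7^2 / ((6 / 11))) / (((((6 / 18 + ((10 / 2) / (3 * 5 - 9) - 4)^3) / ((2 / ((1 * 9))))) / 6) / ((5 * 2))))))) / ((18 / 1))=-617 / 20160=-0.03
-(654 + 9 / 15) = -654.60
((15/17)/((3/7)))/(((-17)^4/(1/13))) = 35/18458141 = 0.00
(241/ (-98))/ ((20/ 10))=-241/ 196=-1.23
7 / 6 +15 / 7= 139 / 42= 3.31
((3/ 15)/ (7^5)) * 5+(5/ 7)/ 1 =12006/ 16807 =0.71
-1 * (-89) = 89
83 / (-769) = -83 / 769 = -0.11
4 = 4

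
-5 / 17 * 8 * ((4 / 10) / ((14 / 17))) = -8 / 7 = -1.14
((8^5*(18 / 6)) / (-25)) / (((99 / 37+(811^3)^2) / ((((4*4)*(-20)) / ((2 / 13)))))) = 94568448 / 3289855864509814205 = 0.00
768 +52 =820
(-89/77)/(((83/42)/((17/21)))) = -3026/6391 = -0.47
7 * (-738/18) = -287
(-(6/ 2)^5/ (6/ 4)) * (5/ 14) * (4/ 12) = -135/ 7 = -19.29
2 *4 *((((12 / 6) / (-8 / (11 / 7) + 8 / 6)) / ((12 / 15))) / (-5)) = 33 / 31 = 1.06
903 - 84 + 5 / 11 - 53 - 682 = 929 / 11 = 84.45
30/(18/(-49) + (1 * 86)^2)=0.00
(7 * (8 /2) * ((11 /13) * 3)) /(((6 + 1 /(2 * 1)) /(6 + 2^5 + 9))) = 86856 /169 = 513.94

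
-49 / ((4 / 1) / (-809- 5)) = 19943 / 2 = 9971.50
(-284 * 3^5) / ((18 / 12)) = -46008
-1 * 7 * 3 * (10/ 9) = -70/ 3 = -23.33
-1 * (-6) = 6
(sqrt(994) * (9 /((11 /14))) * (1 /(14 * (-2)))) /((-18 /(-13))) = -9.32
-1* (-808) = 808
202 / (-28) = -101 / 14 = -7.21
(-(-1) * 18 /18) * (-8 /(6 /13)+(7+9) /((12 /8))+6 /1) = -2 /3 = -0.67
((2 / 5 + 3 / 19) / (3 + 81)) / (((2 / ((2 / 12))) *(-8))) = -53 / 766080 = -0.00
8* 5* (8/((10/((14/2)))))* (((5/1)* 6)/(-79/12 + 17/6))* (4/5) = -7168/5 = -1433.60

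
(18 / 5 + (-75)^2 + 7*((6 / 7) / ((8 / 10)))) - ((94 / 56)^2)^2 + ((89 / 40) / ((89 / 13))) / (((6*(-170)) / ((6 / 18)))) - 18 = 13189820661991 / 2351059200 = 5610.16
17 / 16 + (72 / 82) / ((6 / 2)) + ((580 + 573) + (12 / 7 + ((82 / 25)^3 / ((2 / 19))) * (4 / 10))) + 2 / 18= 4165969844251 / 3228750000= 1290.27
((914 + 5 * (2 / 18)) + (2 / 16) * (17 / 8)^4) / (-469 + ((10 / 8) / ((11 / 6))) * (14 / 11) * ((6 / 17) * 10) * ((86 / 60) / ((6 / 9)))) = -79478100647 / 40073822208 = -1.98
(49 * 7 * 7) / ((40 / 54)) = 64827 / 20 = 3241.35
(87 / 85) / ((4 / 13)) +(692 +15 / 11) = 2605621 / 3740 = 696.69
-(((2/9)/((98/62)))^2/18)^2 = -3694084/3063651608241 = -0.00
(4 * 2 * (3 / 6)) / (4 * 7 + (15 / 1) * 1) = 4 / 43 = 0.09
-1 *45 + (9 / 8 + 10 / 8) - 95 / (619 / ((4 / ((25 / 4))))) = -1057827 / 24760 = -42.72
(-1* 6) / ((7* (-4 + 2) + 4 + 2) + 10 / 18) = 54 / 67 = 0.81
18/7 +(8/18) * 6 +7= 257/21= 12.24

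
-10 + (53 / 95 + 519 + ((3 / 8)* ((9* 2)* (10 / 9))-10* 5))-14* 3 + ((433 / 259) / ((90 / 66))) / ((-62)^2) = 120608083331 / 283744860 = 425.06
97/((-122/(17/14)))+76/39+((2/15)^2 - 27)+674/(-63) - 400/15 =-316560409/4995900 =-63.36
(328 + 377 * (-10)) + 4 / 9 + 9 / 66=-681401 / 198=-3441.42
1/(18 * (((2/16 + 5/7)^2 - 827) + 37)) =-1568/22277079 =-0.00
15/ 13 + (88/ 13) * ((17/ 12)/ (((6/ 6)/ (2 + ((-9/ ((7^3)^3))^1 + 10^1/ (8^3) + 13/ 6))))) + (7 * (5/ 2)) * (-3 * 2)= -38497140602509/ 604335618432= -63.70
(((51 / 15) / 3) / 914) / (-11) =-17 / 150810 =-0.00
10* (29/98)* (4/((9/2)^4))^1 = 9280/321489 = 0.03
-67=-67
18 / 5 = 3.60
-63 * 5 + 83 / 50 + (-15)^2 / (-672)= -1756579 / 5600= -313.67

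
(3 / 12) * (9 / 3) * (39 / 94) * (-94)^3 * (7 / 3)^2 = -1407133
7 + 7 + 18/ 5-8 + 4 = 68/ 5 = 13.60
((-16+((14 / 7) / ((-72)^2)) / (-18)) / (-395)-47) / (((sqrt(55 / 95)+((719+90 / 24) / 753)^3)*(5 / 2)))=-12565420856337021490519139914 / 153545811264483323530215375+27700033962975148985490304*sqrt(209) / 5686881898684567538156125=-11.42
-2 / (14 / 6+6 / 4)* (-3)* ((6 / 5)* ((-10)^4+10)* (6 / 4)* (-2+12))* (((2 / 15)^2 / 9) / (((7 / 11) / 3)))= 302016 / 115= 2626.23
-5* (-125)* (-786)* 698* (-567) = 194420047500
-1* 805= -805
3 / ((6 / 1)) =1 / 2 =0.50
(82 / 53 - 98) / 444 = -426 / 1961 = -0.22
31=31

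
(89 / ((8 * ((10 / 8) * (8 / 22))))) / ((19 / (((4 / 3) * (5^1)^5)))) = 611875 / 114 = 5367.32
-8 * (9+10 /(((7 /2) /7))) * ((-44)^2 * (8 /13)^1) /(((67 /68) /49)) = -11972595712 /871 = -13745804.49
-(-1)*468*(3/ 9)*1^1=156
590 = 590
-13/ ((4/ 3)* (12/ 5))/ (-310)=0.01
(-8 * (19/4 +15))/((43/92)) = -14536/43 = -338.05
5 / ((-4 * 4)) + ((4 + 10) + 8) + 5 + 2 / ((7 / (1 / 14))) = 20939 / 784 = 26.71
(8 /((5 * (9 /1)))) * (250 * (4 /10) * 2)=320 /9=35.56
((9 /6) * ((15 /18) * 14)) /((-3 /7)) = -245 /6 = -40.83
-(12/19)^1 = -12/19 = -0.63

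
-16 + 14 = -2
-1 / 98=-0.01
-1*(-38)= 38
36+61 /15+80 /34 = 10817 /255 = 42.42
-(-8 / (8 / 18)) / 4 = 9 / 2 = 4.50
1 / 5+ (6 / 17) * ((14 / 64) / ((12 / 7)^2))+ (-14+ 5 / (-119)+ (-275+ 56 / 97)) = -12776202811 / 44325120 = -288.24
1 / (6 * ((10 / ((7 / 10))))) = 7 / 600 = 0.01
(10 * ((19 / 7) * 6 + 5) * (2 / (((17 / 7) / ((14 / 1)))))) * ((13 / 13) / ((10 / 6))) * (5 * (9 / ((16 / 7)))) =985635 / 34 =28989.26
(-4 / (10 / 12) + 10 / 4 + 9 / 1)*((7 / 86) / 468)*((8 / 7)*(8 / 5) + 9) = 25393 / 2012400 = 0.01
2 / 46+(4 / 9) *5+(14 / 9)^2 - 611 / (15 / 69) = -26137094 / 9315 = -2805.91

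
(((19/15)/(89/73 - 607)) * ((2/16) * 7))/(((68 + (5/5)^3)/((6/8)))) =-9709/488210880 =-0.00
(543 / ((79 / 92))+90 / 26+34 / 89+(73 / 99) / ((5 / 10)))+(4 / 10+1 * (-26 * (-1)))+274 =42442617959 / 45244485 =938.07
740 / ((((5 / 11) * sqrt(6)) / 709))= 471221.41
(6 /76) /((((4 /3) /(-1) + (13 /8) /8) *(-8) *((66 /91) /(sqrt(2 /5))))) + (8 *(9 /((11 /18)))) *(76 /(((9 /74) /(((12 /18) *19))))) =78 *sqrt(10) /32395 + 10258176 /11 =932561.46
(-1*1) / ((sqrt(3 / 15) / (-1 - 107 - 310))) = 418*sqrt(5) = 934.68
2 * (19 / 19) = 2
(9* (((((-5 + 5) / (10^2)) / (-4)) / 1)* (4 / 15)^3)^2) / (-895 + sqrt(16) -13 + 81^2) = 0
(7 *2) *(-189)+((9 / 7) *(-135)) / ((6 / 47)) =-4005.64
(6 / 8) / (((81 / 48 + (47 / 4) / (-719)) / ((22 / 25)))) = 189816 / 480625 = 0.39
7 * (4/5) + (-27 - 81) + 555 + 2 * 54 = 2803/5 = 560.60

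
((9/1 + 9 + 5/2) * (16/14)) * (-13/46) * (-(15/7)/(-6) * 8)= -21320/1127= -18.92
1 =1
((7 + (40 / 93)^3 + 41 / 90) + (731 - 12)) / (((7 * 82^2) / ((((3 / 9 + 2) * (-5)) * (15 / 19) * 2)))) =-29219680565 / 102761432892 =-0.28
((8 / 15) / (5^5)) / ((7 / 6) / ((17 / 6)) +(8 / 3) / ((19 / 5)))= 2584 / 16859375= 0.00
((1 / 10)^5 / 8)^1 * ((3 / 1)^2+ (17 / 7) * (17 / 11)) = 491 / 30800000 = 0.00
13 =13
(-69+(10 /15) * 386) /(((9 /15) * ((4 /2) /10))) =14125 /9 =1569.44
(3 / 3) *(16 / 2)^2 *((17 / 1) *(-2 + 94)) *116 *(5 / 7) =58055680 / 7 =8293668.57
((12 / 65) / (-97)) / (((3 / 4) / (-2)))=32 / 6305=0.01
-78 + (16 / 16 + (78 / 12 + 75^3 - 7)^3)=600675354494718133 / 8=75084419311839766.62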